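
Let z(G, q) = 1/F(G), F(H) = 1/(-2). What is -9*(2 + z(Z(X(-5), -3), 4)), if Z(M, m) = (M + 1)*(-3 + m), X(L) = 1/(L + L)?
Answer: 0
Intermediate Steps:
F(H) = -½
X(L) = 1/(2*L)
Z(M, m) = (1 + M)*(-3 + m)
z(G, q) = -2 (z(G, q) = 1/(-½) = -2)
-9*(2 + z(Z(X(-5), -3), 4)) = -9*(2 - 2) = -9*0 = 0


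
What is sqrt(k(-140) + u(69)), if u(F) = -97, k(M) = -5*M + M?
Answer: sqrt(463) ≈ 21.517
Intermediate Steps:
k(M) = -4*M
sqrt(k(-140) + u(69)) = sqrt(-4*(-140) - 97) = sqrt(560 - 97) = sqrt(463)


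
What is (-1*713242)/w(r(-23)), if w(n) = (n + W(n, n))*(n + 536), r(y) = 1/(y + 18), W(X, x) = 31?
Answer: -8915525/206283 ≈ -43.220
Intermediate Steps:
r(y) = 1/(18 + y)
w(n) = (31 + n)*(536 + n) (w(n) = (n + 31)*(n + 536) = (31 + n)*(536 + n))
(-1*713242)/w(r(-23)) = (-1*713242)/(16616 + (1/(18 - 23))**2 + 567/(18 - 23)) = -713242/(16616 + (1/(-5))**2 + 567/(-5)) = -713242/(16616 + (-1/5)**2 + 567*(-1/5)) = -713242/(16616 + 1/25 - 567/5) = -713242/412566/25 = -713242*25/412566 = -8915525/206283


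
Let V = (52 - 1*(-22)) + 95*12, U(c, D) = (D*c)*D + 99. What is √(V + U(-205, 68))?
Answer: I*√946607 ≈ 972.94*I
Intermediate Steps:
U(c, D) = 99 + c*D² (U(c, D) = c*D² + 99 = 99 + c*D²)
V = 1214 (V = (52 + 22) + 1140 = 74 + 1140 = 1214)
√(V + U(-205, 68)) = √(1214 + (99 - 205*68²)) = √(1214 + (99 - 205*4624)) = √(1214 + (99 - 947920)) = √(1214 - 947821) = √(-946607) = I*√946607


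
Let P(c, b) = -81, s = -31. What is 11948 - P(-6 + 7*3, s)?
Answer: 12029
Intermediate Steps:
11948 - P(-6 + 7*3, s) = 11948 - 1*(-81) = 11948 + 81 = 12029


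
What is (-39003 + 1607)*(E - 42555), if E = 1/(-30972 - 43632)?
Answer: 29680954843129/18651 ≈ 1.5914e+9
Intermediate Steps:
E = -1/74604 (E = 1/(-74604) = -1/74604 ≈ -1.3404e-5)
(-39003 + 1607)*(E - 42555) = (-39003 + 1607)*(-1/74604 - 42555) = -37396*(-3174773221/74604) = 29680954843129/18651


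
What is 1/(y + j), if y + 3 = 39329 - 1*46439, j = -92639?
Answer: -1/99752 ≈ -1.0025e-5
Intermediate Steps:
y = -7113 (y = -3 + (39329 - 1*46439) = -3 + (39329 - 46439) = -3 - 7110 = -7113)
1/(y + j) = 1/(-7113 - 92639) = 1/(-99752) = -1/99752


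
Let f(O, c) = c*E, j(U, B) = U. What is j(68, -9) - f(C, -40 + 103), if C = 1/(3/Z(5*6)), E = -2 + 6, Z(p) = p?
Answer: -184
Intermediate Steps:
E = 4
C = 10 (C = 1/(3/((5*6))) = 1/(3/30) = 1/(3*(1/30)) = 1/(⅒) = 10)
f(O, c) = 4*c (f(O, c) = c*4 = 4*c)
j(68, -9) - f(C, -40 + 103) = 68 - 4*(-40 + 103) = 68 - 4*63 = 68 - 1*252 = 68 - 252 = -184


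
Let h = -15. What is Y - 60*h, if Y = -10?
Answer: 890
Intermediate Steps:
Y - 60*h = -10 - 60*(-15) = -10 + 900 = 890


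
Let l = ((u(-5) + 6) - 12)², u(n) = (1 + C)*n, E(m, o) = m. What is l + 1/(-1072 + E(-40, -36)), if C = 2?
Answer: 490391/1112 ≈ 441.00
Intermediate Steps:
u(n) = 3*n (u(n) = (1 + 2)*n = 3*n)
l = 441 (l = ((3*(-5) + 6) - 12)² = ((-15 + 6) - 12)² = (-9 - 12)² = (-21)² = 441)
l + 1/(-1072 + E(-40, -36)) = 441 + 1/(-1072 - 40) = 441 + 1/(-1112) = 441 - 1/1112 = 490391/1112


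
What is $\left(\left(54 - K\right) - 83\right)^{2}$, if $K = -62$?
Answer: $1089$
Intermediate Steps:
$\left(\left(54 - K\right) - 83\right)^{2} = \left(\left(54 - -62\right) - 83\right)^{2} = \left(\left(54 + 62\right) - 83\right)^{2} = \left(116 - 83\right)^{2} = 33^{2} = 1089$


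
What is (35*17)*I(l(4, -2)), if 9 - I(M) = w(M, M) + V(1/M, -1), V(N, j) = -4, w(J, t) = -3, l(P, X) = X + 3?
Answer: 9520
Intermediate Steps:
l(P, X) = 3 + X
I(M) = 16 (I(M) = 9 - (-3 - 4) = 9 - 1*(-7) = 9 + 7 = 16)
(35*17)*I(l(4, -2)) = (35*17)*16 = 595*16 = 9520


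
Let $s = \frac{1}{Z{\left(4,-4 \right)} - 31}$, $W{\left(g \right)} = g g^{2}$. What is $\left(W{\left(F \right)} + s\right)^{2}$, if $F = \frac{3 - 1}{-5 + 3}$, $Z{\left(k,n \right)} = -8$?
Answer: $\frac{1600}{1521} \approx 1.0519$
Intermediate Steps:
$F = -1$ ($F = \frac{2}{-2} = 2 \left(- \frac{1}{2}\right) = -1$)
$W{\left(g \right)} = g^{3}$
$s = - \frac{1}{39}$ ($s = \frac{1}{-8 - 31} = \frac{1}{-39} = - \frac{1}{39} \approx -0.025641$)
$\left(W{\left(F \right)} + s\right)^{2} = \left(\left(-1\right)^{3} - \frac{1}{39}\right)^{2} = \left(-1 - \frac{1}{39}\right)^{2} = \left(- \frac{40}{39}\right)^{2} = \frac{1600}{1521}$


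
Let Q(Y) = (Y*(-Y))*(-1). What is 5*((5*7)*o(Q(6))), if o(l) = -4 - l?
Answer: -7000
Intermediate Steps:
Q(Y) = Y² (Q(Y) = -Y²*(-1) = Y²)
5*((5*7)*o(Q(6))) = 5*((5*7)*(-4 - 1*6²)) = 5*(35*(-4 - 1*36)) = 5*(35*(-4 - 36)) = 5*(35*(-40)) = 5*(-1400) = -7000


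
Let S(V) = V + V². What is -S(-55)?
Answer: -2970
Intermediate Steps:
-S(-55) = -(-55)*(1 - 55) = -(-55)*(-54) = -1*2970 = -2970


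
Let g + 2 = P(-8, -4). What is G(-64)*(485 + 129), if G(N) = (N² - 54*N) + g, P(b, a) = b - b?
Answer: 4635700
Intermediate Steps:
P(b, a) = 0
g = -2 (g = -2 + 0 = -2)
G(N) = -2 + N² - 54*N (G(N) = (N² - 54*N) - 2 = -2 + N² - 54*N)
G(-64)*(485 + 129) = (-2 + (-64)² - 54*(-64))*(485 + 129) = (-2 + 4096 + 3456)*614 = 7550*614 = 4635700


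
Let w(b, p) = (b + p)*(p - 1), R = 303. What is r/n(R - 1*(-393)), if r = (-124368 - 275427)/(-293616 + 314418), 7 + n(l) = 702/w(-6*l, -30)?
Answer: 579196343/210793600 ≈ 2.7477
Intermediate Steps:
w(b, p) = (-1 + p)*(b + p) (w(b, p) = (b + p)*(-1 + p) = (-1 + p)*(b + p))
n(l) = -7 + 702/(930 + 186*l) (n(l) = -7 + 702/((-30)² - (-6)*l - 1*(-30) - 6*l*(-30)) = -7 + 702/(900 + 6*l + 30 + 180*l) = -7 + 702/(930 + 186*l))
r = -133265/6934 (r = -399795/20802 = -399795*1/20802 = -133265/6934 ≈ -19.219)
r/n(R - 1*(-393)) = -133265*31*(5 + (303 - 1*(-393)))/(-968 - 217*(303 - 1*(-393)))/6934 = -133265*31*(5 + (303 + 393))/(-968 - 217*(303 + 393))/6934 = -133265*31*(5 + 696)/(-968 - 217*696)/6934 = -133265*21731/(-968 - 151032)/6934 = -133265/(6934*((1/31)*(1/701)*(-152000))) = -133265/(6934*(-152000/21731)) = -133265/6934*(-21731/152000) = 579196343/210793600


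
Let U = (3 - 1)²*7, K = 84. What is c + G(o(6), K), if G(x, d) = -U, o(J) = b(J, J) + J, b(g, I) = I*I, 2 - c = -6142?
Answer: 6116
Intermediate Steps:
c = 6144 (c = 2 - 1*(-6142) = 2 + 6142 = 6144)
b(g, I) = I²
o(J) = J + J² (o(J) = J² + J = J + J²)
U = 28 (U = 2²*7 = 4*7 = 28)
G(x, d) = -28 (G(x, d) = -1*28 = -28)
c + G(o(6), K) = 6144 - 28 = 6116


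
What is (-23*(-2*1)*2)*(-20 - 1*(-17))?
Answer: -276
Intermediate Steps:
(-23*(-2*1)*2)*(-20 - 1*(-17)) = (-(-46)*2)*(-20 + 17) = -23*(-4)*(-3) = 92*(-3) = -276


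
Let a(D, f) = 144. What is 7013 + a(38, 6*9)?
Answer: 7157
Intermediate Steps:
7013 + a(38, 6*9) = 7013 + 144 = 7157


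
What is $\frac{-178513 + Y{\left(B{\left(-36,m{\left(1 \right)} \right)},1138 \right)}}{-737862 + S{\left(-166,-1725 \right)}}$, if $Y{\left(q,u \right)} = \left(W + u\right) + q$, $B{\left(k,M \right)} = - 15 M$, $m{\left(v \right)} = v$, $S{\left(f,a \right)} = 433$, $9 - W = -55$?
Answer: $\frac{177326}{737429} \approx 0.24047$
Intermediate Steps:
$W = 64$ ($W = 9 - -55 = 9 + 55 = 64$)
$Y{\left(q,u \right)} = 64 + q + u$ ($Y{\left(q,u \right)} = \left(64 + u\right) + q = 64 + q + u$)
$\frac{-178513 + Y{\left(B{\left(-36,m{\left(1 \right)} \right)},1138 \right)}}{-737862 + S{\left(-166,-1725 \right)}} = \frac{-178513 + \left(64 - 15 + 1138\right)}{-737862 + 433} = \frac{-178513 + \left(64 - 15 + 1138\right)}{-737429} = \left(-178513 + 1187\right) \left(- \frac{1}{737429}\right) = \left(-177326\right) \left(- \frac{1}{737429}\right) = \frac{177326}{737429}$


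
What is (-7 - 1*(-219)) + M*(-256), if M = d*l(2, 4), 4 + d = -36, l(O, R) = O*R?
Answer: 82132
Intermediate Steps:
d = -40 (d = -4 - 36 = -40)
M = -320 (M = -80*4 = -40*8 = -320)
(-7 - 1*(-219)) + M*(-256) = (-7 - 1*(-219)) - 320*(-256) = (-7 + 219) + 81920 = 212 + 81920 = 82132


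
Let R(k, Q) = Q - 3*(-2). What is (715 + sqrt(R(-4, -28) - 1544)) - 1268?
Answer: -553 + 3*I*sqrt(174) ≈ -553.0 + 39.573*I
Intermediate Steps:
R(k, Q) = 6 + Q (R(k, Q) = Q + 6 = 6 + Q)
(715 + sqrt(R(-4, -28) - 1544)) - 1268 = (715 + sqrt((6 - 28) - 1544)) - 1268 = (715 + sqrt(-22 - 1544)) - 1268 = (715 + sqrt(-1566)) - 1268 = (715 + 3*I*sqrt(174)) - 1268 = -553 + 3*I*sqrt(174)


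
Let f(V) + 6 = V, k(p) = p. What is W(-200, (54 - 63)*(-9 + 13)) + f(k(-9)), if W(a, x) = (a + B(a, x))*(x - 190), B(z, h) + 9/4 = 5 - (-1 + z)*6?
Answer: -455985/2 ≈ -2.2799e+5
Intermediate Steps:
B(z, h) = 35/4 - 6*z (B(z, h) = -9/4 + (5 - (-1 + z)*6) = -9/4 + (5 - (-6 + 6*z)) = -9/4 + (5 + (6 - 6*z)) = -9/4 + (11 - 6*z) = 35/4 - 6*z)
f(V) = -6 + V
W(a, x) = (-190 + x)*(35/4 - 5*a) (W(a, x) = (a + (35/4 - 6*a))*(x - 190) = (35/4 - 5*a)*(-190 + x) = (-190 + x)*(35/4 - 5*a))
W(-200, (54 - 63)*(-9 + 13)) + f(k(-9)) = (-3325/2 + 950*(-200) + 35*((54 - 63)*(-9 + 13))/4 - 5*(-200)*(54 - 63)*(-9 + 13)) + (-6 - 9) = (-3325/2 - 190000 + 35*(-9*4)/4 - 5*(-200)*(-9*4)) - 15 = (-3325/2 - 190000 + (35/4)*(-36) - 5*(-200)*(-36)) - 15 = (-3325/2 - 190000 - 315 - 36000) - 15 = -455955/2 - 15 = -455985/2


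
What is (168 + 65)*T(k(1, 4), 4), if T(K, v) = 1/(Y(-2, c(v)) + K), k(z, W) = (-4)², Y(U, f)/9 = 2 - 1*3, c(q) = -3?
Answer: 233/7 ≈ 33.286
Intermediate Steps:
Y(U, f) = -9 (Y(U, f) = 9*(2 - 1*3) = 9*(2 - 3) = 9*(-1) = -9)
k(z, W) = 16
T(K, v) = 1/(-9 + K)
(168 + 65)*T(k(1, 4), 4) = (168 + 65)/(-9 + 16) = 233/7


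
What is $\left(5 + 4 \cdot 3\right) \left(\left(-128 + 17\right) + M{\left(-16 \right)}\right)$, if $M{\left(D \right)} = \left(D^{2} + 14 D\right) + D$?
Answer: $-1615$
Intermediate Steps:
$M{\left(D \right)} = D^{2} + 15 D$
$\left(5 + 4 \cdot 3\right) \left(\left(-128 + 17\right) + M{\left(-16 \right)}\right) = \left(5 + 4 \cdot 3\right) \left(\left(-128 + 17\right) - 16 \left(15 - 16\right)\right) = \left(5 + 12\right) \left(-111 - -16\right) = 17 \left(-111 + 16\right) = 17 \left(-95\right) = -1615$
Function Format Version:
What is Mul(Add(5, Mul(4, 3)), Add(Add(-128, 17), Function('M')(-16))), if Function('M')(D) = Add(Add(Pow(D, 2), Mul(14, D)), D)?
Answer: -1615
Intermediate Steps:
Function('M')(D) = Add(Pow(D, 2), Mul(15, D))
Mul(Add(5, Mul(4, 3)), Add(Add(-128, 17), Function('M')(-16))) = Mul(Add(5, Mul(4, 3)), Add(Add(-128, 17), Mul(-16, Add(15, -16)))) = Mul(Add(5, 12), Add(-111, Mul(-16, -1))) = Mul(17, Add(-111, 16)) = Mul(17, -95) = -1615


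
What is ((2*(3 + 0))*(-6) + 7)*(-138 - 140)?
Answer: 8062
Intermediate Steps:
((2*(3 + 0))*(-6) + 7)*(-138 - 140) = ((2*3)*(-6) + 7)*(-278) = (6*(-6) + 7)*(-278) = (-36 + 7)*(-278) = -29*(-278) = 8062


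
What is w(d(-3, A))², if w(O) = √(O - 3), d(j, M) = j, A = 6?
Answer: -6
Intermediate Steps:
w(O) = √(-3 + O)
w(d(-3, A))² = (√(-3 - 3))² = (√(-6))² = (I*√6)² = -6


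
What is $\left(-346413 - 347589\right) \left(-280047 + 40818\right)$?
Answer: $166025404458$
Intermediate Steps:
$\left(-346413 - 347589\right) \left(-280047 + 40818\right) = \left(-694002\right) \left(-239229\right) = 166025404458$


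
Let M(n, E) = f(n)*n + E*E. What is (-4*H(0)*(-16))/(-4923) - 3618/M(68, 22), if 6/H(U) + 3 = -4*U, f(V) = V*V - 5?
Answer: 11227157/774328824 ≈ 0.014499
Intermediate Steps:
f(V) = -5 + V² (f(V) = V² - 5 = -5 + V²)
H(U) = 6/(-3 - 4*U)
M(n, E) = E² + n*(-5 + n²) (M(n, E) = (-5 + n²)*n + E*E = n*(-5 + n²) + E² = E² + n*(-5 + n²))
(-4*H(0)*(-16))/(-4923) - 3618/M(68, 22) = (-(-24)/(3 + 4*0)*(-16))/(-4923) - 3618/(22² + 68*(-5 + 68²)) = (-(-24)/(3 + 0)*(-16))*(-1/4923) - 3618/(484 + 68*(-5 + 4624)) = (-(-24)/3*(-16))*(-1/4923) - 3618/(484 + 68*4619) = (-(-24)/3*(-16))*(-1/4923) - 3618/(484 + 314092) = (-4*(-2)*(-16))*(-1/4923) - 3618/314576 = (8*(-16))*(-1/4923) - 3618*1/314576 = -128*(-1/4923) - 1809/157288 = 128/4923 - 1809/157288 = 11227157/774328824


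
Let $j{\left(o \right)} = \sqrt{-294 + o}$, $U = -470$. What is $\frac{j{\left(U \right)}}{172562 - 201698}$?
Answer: $- \frac{i \sqrt{191}}{14568} \approx - 0.00094867 i$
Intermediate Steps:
$\frac{j{\left(U \right)}}{172562 - 201698} = \frac{\sqrt{-294 - 470}}{172562 - 201698} = \frac{\sqrt{-764}}{172562 - 201698} = \frac{2 i \sqrt{191}}{-29136} = 2 i \sqrt{191} \left(- \frac{1}{29136}\right) = - \frac{i \sqrt{191}}{14568}$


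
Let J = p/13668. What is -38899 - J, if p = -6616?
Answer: -132916229/3417 ≈ -38899.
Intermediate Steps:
J = -1654/3417 (J = -6616/13668 = -6616*1/13668 = -1654/3417 ≈ -0.48405)
-38899 - J = -38899 - 1*(-1654/3417) = -38899 + 1654/3417 = -132916229/3417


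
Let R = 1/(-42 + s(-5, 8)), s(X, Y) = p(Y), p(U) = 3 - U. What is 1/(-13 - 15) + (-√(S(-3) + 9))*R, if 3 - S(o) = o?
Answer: -1/28 + √15/47 ≈ 0.046690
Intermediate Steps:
S(o) = 3 - o
s(X, Y) = 3 - Y
R = -1/47 (R = 1/(-42 + (3 - 1*8)) = 1/(-42 + (3 - 8)) = 1/(-42 - 5) = 1/(-47) = -1/47 ≈ -0.021277)
1/(-13 - 15) + (-√(S(-3) + 9))*R = 1/(-13 - 15) - √((3 - 1*(-3)) + 9)*(-1/47) = 1/(-28) - √((3 + 3) + 9)*(-1/47) = -1/28 - √(6 + 9)*(-1/47) = -1/28 - √15*(-1/47) = -1/28 + √15/47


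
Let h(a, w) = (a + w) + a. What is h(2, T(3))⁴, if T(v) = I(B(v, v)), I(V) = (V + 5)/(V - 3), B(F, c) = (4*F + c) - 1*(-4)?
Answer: 14641/16 ≈ 915.06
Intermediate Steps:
B(F, c) = 4 + c + 4*F (B(F, c) = (c + 4*F) + 4 = 4 + c + 4*F)
I(V) = (5 + V)/(-3 + V)
T(v) = (9 + 5*v)/(1 + 5*v) (T(v) = (5 + (4 + v + 4*v))/(-3 + (4 + v + 4*v)) = (5 + (4 + 5*v))/(-3 + (4 + 5*v)) = (9 + 5*v)/(1 + 5*v))
h(a, w) = w + 2*a
h(2, T(3))⁴ = ((9 + 5*3)/(1 + 5*3) + 2*2)⁴ = ((9 + 15)/(1 + 15) + 4)⁴ = (24/16 + 4)⁴ = ((1/16)*24 + 4)⁴ = (3/2 + 4)⁴ = (11/2)⁴ = 14641/16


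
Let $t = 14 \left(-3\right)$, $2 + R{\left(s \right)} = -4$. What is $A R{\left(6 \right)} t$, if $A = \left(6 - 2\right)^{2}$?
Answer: $4032$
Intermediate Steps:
$R{\left(s \right)} = -6$ ($R{\left(s \right)} = -2 - 4 = -6$)
$t = -42$
$A = 16$ ($A = 4^{2} = 16$)
$A R{\left(6 \right)} t = 16 \left(-6\right) \left(-42\right) = \left(-96\right) \left(-42\right) = 4032$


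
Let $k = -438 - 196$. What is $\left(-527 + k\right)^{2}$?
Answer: $1347921$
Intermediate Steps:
$k = -634$
$\left(-527 + k\right)^{2} = \left(-527 - 634\right)^{2} = \left(-1161\right)^{2} = 1347921$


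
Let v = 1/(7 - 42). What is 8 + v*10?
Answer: 54/7 ≈ 7.7143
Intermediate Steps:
v = -1/35 (v = 1/(-35) = -1/35 ≈ -0.028571)
8 + v*10 = 8 - 1/35*10 = 8 - 2/7 = 54/7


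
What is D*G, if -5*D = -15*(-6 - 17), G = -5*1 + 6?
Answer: -69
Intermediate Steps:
G = 1 (G = -5 + 6 = 1)
D = -69 (D = -(-3)*(-6 - 17) = -(-3)*(-23) = -⅕*345 = -69)
D*G = -69*1 = -69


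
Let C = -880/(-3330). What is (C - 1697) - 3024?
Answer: -1572005/333 ≈ -4720.7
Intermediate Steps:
C = 88/333 (C = -880*(-1/3330) = 88/333 ≈ 0.26426)
(C - 1697) - 3024 = (88/333 - 1697) - 3024 = -565013/333 - 3024 = -1572005/333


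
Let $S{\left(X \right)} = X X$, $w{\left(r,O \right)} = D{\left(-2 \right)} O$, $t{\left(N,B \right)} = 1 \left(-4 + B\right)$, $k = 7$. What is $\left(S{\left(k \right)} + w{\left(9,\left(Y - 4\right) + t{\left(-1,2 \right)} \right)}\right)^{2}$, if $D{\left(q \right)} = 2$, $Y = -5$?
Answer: $729$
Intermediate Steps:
$t{\left(N,B \right)} = -4 + B$
$w{\left(r,O \right)} = 2 O$
$S{\left(X \right)} = X^{2}$
$\left(S{\left(k \right)} + w{\left(9,\left(Y - 4\right) + t{\left(-1,2 \right)} \right)}\right)^{2} = \left(7^{2} + 2 \left(\left(-5 - 4\right) + \left(-4 + 2\right)\right)\right)^{2} = \left(49 + 2 \left(-9 - 2\right)\right)^{2} = \left(49 + 2 \left(-11\right)\right)^{2} = \left(49 - 22\right)^{2} = 27^{2} = 729$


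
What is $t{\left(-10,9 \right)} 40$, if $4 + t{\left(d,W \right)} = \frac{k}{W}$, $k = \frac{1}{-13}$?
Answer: $- \frac{18760}{117} \approx -160.34$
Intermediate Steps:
$k = - \frac{1}{13} \approx -0.076923$
$t{\left(d,W \right)} = -4 - \frac{1}{13 W}$
$t{\left(-10,9 \right)} 40 = \left(-4 - \frac{1}{13 \cdot 9}\right) 40 = \left(-4 - \frac{1}{117}\right) 40 = \left(- \frac{469}{117}\right) 40 = - \frac{18760}{117}$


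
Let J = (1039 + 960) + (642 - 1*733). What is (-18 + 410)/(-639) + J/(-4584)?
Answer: -251345/244098 ≈ -1.0297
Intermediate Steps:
J = 1908 (J = 1999 + (642 - 733) = 1999 - 91 = 1908)
(-18 + 410)/(-639) + J/(-4584) = (-18 + 410)/(-639) + 1908/(-4584) = 392*(-1/639) + 1908*(-1/4584) = -392/639 - 159/382 = -251345/244098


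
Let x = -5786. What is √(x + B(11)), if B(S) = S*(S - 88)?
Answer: 3*I*√737 ≈ 81.443*I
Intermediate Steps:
B(S) = S*(-88 + S)
√(x + B(11)) = √(-5786 + 11*(-88 + 11)) = √(-5786 + 11*(-77)) = √(-5786 - 847) = √(-6633) = 3*I*√737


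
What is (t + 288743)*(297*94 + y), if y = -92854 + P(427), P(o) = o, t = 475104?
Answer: -49275006123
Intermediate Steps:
y = -92427 (y = -92854 + 427 = -92427)
(t + 288743)*(297*94 + y) = (475104 + 288743)*(297*94 - 92427) = 763847*(27918 - 92427) = 763847*(-64509) = -49275006123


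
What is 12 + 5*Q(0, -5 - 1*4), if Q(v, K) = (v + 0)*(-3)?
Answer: 12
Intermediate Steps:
Q(v, K) = -3*v (Q(v, K) = v*(-3) = -3*v)
12 + 5*Q(0, -5 - 1*4) = 12 + 5*(-3*0) = 12 + 5*0 = 12 + 0 = 12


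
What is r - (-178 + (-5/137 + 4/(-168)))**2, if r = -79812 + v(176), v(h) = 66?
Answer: -3689992861417/33108516 ≈ -1.1145e+5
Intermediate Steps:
r = -79746 (r = -79812 + 66 = -79746)
r - (-178 + (-5/137 + 4/(-168)))**2 = -79746 - (-178 + (-5/137 + 4/(-168)))**2 = -79746 - (-178 + (-5*1/137 + 4*(-1/168)))**2 = -79746 - (-178 + (-5/137 - 1/42))**2 = -79746 - (-178 - 347/5754)**2 = -79746 - (-1024559/5754)**2 = -79746 - 1*1049721144481/33108516 = -79746 - 1049721144481/33108516 = -3689992861417/33108516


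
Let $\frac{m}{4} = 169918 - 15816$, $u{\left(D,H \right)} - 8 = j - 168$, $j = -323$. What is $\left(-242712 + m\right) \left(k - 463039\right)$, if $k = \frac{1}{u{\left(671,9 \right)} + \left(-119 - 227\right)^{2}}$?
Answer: $- \frac{20631580181321856}{119233} \approx -1.7304 \cdot 10^{11}$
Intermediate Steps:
$u{\left(D,H \right)} = -483$ ($u{\left(D,H \right)} = 8 - 491 = -483$)
$m = 616408$ ($m = 4 \left(169918 - 15816\right) = 4 \cdot 154102 = 616408$)
$k = \frac{1}{119233}$ ($k = \frac{1}{-483 + \left(-119 - 227\right)^{2}} = \frac{1}{-483 + \left(-346\right)^{2}} = \frac{1}{-483 + 119716} = \frac{1}{119233} \approx 8.3869 \cdot 10^{-6}$)
$\left(-242712 + m\right) \left(k - 463039\right) = \left(-242712 + 616408\right) \left(\frac{1}{119233} - 463039\right) = 373696 \left(- \frac{55209529086}{119233}\right) = - \frac{20631580181321856}{119233}$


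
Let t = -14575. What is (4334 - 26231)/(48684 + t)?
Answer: -21897/34109 ≈ -0.64197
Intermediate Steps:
(4334 - 26231)/(48684 + t) = (4334 - 26231)/(48684 - 14575) = -21897/34109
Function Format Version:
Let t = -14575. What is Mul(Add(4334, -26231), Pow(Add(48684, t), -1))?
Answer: Rational(-21897, 34109) ≈ -0.64197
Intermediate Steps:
Mul(Add(4334, -26231), Pow(Add(48684, t), -1)) = Mul(Add(4334, -26231), Pow(Add(48684, -14575), -1)) = Mul(-21897, Pow(34109, -1)) = Mul(-21897, Rational(1, 34109)) = Rational(-21897, 34109)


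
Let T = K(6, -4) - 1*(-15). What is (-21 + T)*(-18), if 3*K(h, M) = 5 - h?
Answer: 114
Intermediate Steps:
K(h, M) = 5/3 - h/3 (K(h, M) = (5 - h)/3 = 5/3 - h/3)
T = 44/3 (T = (5/3 - ⅓*6) - 1*(-15) = (5/3 - 2) + 15 = -⅓ + 15 = 44/3 ≈ 14.667)
(-21 + T)*(-18) = (-21 + 44/3)*(-18) = -19/3*(-18) = 114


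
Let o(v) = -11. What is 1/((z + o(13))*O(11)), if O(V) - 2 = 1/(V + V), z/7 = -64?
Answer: -22/20655 ≈ -0.0010651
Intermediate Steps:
z = -448 (z = 7*(-64) = -448)
O(V) = 2 + 1/(2*V) (O(V) = 2 + 1/(V + V) = 2 + 1/(2*V))
1/((z + o(13))*O(11)) = 1/((-448 - 11)*(2 + (1/2)/11)) = 1/(-459*(2 + (1/2)*(1/11))) = 1/(-459*(2 + 1/22)) = 1/(-459*45/22) = 1/(-20655/22) = -22/20655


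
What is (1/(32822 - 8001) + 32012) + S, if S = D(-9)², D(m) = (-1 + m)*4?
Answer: 834283453/24821 ≈ 33612.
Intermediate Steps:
D(m) = -4 + 4*m
S = 1600 (S = (-4 + 4*(-9))² = (-4 - 36)² = (-40)² = 1600)
(1/(32822 - 8001) + 32012) + S = (1/(32822 - 8001) + 32012) + 1600 = (1/24821 + 32012) + 1600 = 794569853/24821 + 1600 = 834283453/24821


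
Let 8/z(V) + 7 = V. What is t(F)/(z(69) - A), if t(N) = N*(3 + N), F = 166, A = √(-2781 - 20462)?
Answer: 3478696/22336539 + 26959894*I*√23243/22336539 ≈ 0.15574 + 184.01*I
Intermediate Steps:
z(V) = 8/(-7 + V)
A = I*√23243 (A = √(-23243) = I*√23243 ≈ 152.46*I)
t(F)/(z(69) - A) = (166*(3 + 166))/(8/(-7 + 69) - I*√23243) = (166*169)/(8/62 - I*√23243) = 28054/(8*(1/62) - I*√23243) = 28054/(4/31 - I*√23243)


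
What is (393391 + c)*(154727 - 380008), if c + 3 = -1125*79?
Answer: -68600993153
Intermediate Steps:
c = -88878 (c = -3 - 1125*79 = -3 - 88875 = -88878)
(393391 + c)*(154727 - 380008) = (393391 - 88878)*(154727 - 380008) = 304513*(-225281) = -68600993153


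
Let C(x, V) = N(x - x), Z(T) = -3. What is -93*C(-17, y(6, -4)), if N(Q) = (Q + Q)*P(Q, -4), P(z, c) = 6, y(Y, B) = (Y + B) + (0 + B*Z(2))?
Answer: 0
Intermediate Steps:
y(Y, B) = Y - 2*B (y(Y, B) = (Y + B) + (0 + B*(-3)) = (B + Y) + (0 - 3*B) = (B + Y) - 3*B = Y - 2*B)
N(Q) = 12*Q (N(Q) = (Q + Q)*6 = (2*Q)*6 = 12*Q)
C(x, V) = 0 (C(x, V) = 12*(x - x) = 12*0 = 0)
-93*C(-17, y(6, -4)) = -93*0 = 0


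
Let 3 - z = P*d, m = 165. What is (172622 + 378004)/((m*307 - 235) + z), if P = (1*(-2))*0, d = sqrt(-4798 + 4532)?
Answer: 550626/50423 ≈ 10.920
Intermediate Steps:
d = I*sqrt(266) (d = sqrt(-266) = I*sqrt(266) ≈ 16.31*I)
P = 0 (P = -2*0 = 0)
z = 3 (z = 3 - 0*I*sqrt(266) = 3 - 1*0 = 3 + 0 = 3)
(172622 + 378004)/((m*307 - 235) + z) = (172622 + 378004)/((165*307 - 235) + 3) = 550626/((50655 - 235) + 3) = 550626/(50420 + 3) = 550626/50423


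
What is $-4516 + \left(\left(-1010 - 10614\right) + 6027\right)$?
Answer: $-10113$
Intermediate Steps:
$-4516 + \left(\left(-1010 - 10614\right) + 6027\right) = -4516 + \left(-11624 + 6027\right) = -4516 - 5597 = -10113$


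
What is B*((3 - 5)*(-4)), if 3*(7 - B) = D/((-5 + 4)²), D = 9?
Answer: 32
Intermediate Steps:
B = 4 (B = 7 - 3/((-5 + 4)²) = 7 - 3/((-1)²) = 7 - 3/1 = 7 - 3 = 4)
B*((3 - 5)*(-4)) = 4*((3 - 5)*(-4)) = 4*(-2*(-4)) = 4*8 = 32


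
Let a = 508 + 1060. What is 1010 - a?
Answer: -558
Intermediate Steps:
a = 1568
1010 - a = 1010 - 1*1568 = 1010 - 1568 = -558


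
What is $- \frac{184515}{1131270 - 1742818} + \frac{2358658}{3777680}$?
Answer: $\frac{267433900973}{288779081080} \approx 0.92608$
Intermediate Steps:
$- \frac{184515}{1131270 - 1742818} + \frac{2358658}{3777680} = - \frac{184515}{-611548} + 2358658 \cdot \frac{1}{3777680} = \left(-184515\right) \left(- \frac{1}{611548}\right) + \frac{1179329}{1888840} = \frac{184515}{611548} + \frac{1179329}{1888840} = \frac{267433900973}{288779081080}$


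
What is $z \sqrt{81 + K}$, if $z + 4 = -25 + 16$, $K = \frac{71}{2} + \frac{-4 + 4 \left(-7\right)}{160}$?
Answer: $- \frac{13 \sqrt{11630}}{10} \approx -140.2$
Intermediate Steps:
$K = \frac{353}{10}$ ($K = 71 \cdot \frac{1}{2} + \left(-4 - 28\right) \frac{1}{160} = \frac{71}{2} - \frac{1}{5} = \frac{353}{10} \approx 35.3$)
$z = -13$ ($z = -4 + \left(-25 + 16\right) = -4 - 9 = -13$)
$z \sqrt{81 + K} = - 13 \sqrt{81 + \frac{353}{10}} = - 13 \sqrt{\frac{1163}{10}} = - 13 \frac{\sqrt{11630}}{10} = - \frac{13 \sqrt{11630}}{10}$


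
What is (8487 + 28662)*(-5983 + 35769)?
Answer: 1106520114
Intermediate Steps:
(8487 + 28662)*(-5983 + 35769) = 37149*29786 = 1106520114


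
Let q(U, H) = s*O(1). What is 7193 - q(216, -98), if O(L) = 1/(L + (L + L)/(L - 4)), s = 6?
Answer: 7175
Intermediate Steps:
O(L) = 1/(L + 2*L/(-4 + L)) (O(L) = 1/(L + (2*L)/(-4 + L)) = 1/(L + 2*L/(-4 + L)))
q(U, H) = 18 (q(U, H) = 6*((-4 + 1)/(1*(-2 + 1))) = 6*(1*(-3)/(-1)) = 6*(1*(-1)*(-3)) = 6*3 = 18)
7193 - q(216, -98) = 7193 - 1*18 = 7193 - 18 = 7175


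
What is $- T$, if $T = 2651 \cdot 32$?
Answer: $-84832$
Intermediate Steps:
$T = 84832$
$- T = \left(-1\right) 84832 = -84832$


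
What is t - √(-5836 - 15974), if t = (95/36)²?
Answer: 9025/1296 - I*√21810 ≈ 6.9637 - 147.68*I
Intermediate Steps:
t = 9025/1296 (t = (95*(1/36))² = (95/36)² = 9025/1296 ≈ 6.9637)
t - √(-5836 - 15974) = 9025/1296 - √(-5836 - 15974) = 9025/1296 - √(-21810) = 9025/1296 - I*√21810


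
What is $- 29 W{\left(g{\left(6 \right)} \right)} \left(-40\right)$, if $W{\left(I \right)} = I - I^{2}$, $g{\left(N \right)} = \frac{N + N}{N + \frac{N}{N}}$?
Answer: $- \frac{69600}{49} \approx -1420.4$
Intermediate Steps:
$g{\left(N \right)} = \frac{2 N}{1 + N}$ ($g{\left(N \right)} = \frac{2 N}{N + 1} = \frac{2 N}{1 + N}$)
$- 29 W{\left(g{\left(6 \right)} \right)} \left(-40\right) = - 29 \cdot 2 \cdot 6 \frac{1}{1 + 6} \left(1 - 2 \cdot 6 \frac{1}{1 + 6}\right) \left(-40\right) = - 29 \cdot 2 \cdot 6 \cdot \frac{1}{7} \left(1 - 2 \cdot 6 \cdot \frac{1}{7}\right) \left(-40\right) = - 29 \frac{12 \left(1 - \frac{12}{7}\right)}{7} \left(-40\right) = - 29 \cdot \frac{12}{7} \left(- \frac{5}{7}\right) \left(-40\right) = \left(-29\right) \left(- \frac{60}{49}\right) \left(-40\right) = \frac{1740}{49} \left(-40\right) = - \frac{69600}{49}$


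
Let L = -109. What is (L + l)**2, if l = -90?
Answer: 39601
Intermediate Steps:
(L + l)**2 = (-109 - 90)**2 = (-199)**2 = 39601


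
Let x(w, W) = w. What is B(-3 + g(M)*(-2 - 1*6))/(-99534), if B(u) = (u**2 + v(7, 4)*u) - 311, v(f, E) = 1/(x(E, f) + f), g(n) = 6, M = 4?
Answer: -25139/1094874 ≈ -0.022961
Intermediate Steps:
v(f, E) = 1/(E + f)
B(u) = -311 + u**2 + u/11 (B(u) = (u**2 + u/(4 + 7)) - 311 = (u**2 + u/11) - 311 = -311 + u**2 + u/11)
B(-3 + g(M)*(-2 - 1*6))/(-99534) = (-311 + (-3 + 6*(-2 - 1*6))**2 + (-3 + 6*(-2 - 1*6))/11)/(-99534) = (-311 + (-3 + 6*(-2 - 6))**2 + (-3 + 6*(-2 - 6))/11)*(-1/99534) = (-311 + (-3 + 6*(-8))**2 + (-3 + 6*(-8))/11)*(-1/99534) = (-311 + (-3 - 48)**2 + (-3 - 48)/11)*(-1/99534) = (-311 + (-51)**2 + (1/11)*(-51))*(-1/99534) = (-311 + 2601 - 51/11)*(-1/99534) = (25139/11)*(-1/99534) = -25139/1094874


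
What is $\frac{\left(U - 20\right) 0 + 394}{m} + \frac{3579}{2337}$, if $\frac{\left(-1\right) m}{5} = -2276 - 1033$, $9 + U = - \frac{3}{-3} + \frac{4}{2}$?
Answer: $\frac{20045111}{12888555} \approx 1.5553$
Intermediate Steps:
$U = -6$ ($U = -9 + \left(- \frac{3}{-3} + \frac{4}{2}\right) = -9 + \left(\left(-3\right) \left(- \frac{1}{3}\right) + 4 \cdot \frac{1}{2}\right) = -9 + \left(1 + 2\right) = -9 + 3 = -6$)
$m = 16545$ ($m = - 5 \left(-2276 - 1033\right) = \left(-5\right) \left(-3309\right) = 16545$)
$\frac{\left(U - 20\right) 0 + 394}{m} + \frac{3579}{2337} = \frac{\left(-6 - 20\right) 0 + 394}{16545} + \frac{3579}{2337} = \left(\left(-26\right) 0 + 394\right) \frac{1}{16545} + 3579 \cdot \frac{1}{2337} = \left(0 + 394\right) \frac{1}{16545} + \frac{1193}{779} = 394 \cdot \frac{1}{16545} + \frac{1193}{779} = \frac{394}{16545} + \frac{1193}{779} = \frac{20045111}{12888555}$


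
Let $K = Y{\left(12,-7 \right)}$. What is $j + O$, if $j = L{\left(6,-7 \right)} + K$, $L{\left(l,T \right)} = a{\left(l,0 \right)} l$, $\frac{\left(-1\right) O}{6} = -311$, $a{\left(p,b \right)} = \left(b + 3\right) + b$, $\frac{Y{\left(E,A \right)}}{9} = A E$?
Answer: $1128$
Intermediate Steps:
$Y{\left(E,A \right)} = 9 A E$
$a{\left(p,b \right)} = 3 + 2 b$ ($a{\left(p,b \right)} = \left(3 + b\right) + b = 3 + 2 b$)
$O = 1866$ ($O = \left(-6\right) \left(-311\right) = 1866$)
$L{\left(l,T \right)} = 3 l$ ($L{\left(l,T \right)} = \left(3 + 2 \cdot 0\right) l = \left(3 + 0\right) l = 3 l$)
$K = -756$ ($K = 9 \left(-7\right) 12 = -756$)
$j = -738$ ($j = 3 \cdot 6 - 756 = 18 - 756 = -738$)
$j + O = -738 + 1866 = 1128$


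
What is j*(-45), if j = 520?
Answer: -23400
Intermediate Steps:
j*(-45) = 520*(-45) = -23400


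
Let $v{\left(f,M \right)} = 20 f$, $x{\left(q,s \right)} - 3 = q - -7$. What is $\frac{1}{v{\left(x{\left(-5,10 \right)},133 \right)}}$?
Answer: $\frac{1}{100} \approx 0.01$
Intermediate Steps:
$x{\left(q,s \right)} = 10 + q$ ($x{\left(q,s \right)} = 3 + \left(q - -7\right) = 3 + \left(q + 7\right) = 3 + \left(7 + q\right) = 10 + q$)
$\frac{1}{v{\left(x{\left(-5,10 \right)},133 \right)}} = \frac{1}{20 \left(10 - 5\right)} = \frac{1}{20 \cdot 5} = \frac{1}{100}$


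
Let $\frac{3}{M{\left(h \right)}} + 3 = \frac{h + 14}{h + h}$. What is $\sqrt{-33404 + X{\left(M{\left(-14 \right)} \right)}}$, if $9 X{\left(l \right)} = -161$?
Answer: $\frac{i \sqrt{300797}}{3} \approx 182.82 i$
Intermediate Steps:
$M{\left(h \right)} = \frac{3}{-3 + \frac{14 + h}{2 h}}$ ($M{\left(h \right)} = \frac{3}{-3 + \frac{h + 14}{h + h}} = \frac{3}{-3 + \frac{14 + h}{2 h}}$)
$X{\left(l \right)} = - \frac{161}{9}$ ($X{\left(l \right)} = \frac{1}{9} \left(-161\right) = - \frac{161}{9}$)
$\sqrt{-33404 + X{\left(M{\left(-14 \right)} \right)}} = \sqrt{-33404 - \frac{161}{9}} = \sqrt{- \frac{300797}{9}} = \frac{i \sqrt{300797}}{3}$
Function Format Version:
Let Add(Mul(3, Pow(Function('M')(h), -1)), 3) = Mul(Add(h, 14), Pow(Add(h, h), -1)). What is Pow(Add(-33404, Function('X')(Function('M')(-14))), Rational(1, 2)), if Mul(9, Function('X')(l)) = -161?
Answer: Mul(Rational(1, 3), I, Pow(300797, Rational(1, 2))) ≈ Mul(182.82, I)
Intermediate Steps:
Function('M')(h) = Mul(3, Pow(Add(-3, Mul(Rational(1, 2), Pow(h, -1), Add(14, h))), -1)) (Function('M')(h) = Mul(3, Pow(Add(-3, Mul(Add(h, 14), Pow(Add(h, h), -1))), -1)) = Mul(3, Pow(Add(-3, Mul(Add(14, h), Pow(Mul(2, h), -1))), -1)) = Mul(3, Pow(Add(-3, Mul(Add(14, h), Mul(Rational(1, 2), Pow(h, -1)))), -1)) = Mul(3, Pow(Add(-3, Mul(Rational(1, 2), Pow(h, -1), Add(14, h))), -1)))
Function('X')(l) = Rational(-161, 9) (Function('X')(l) = Mul(Rational(1, 9), -161) = Rational(-161, 9))
Pow(Add(-33404, Function('X')(Function('M')(-14))), Rational(1, 2)) = Pow(Add(-33404, Rational(-161, 9)), Rational(1, 2)) = Pow(Rational(-300797, 9), Rational(1, 2)) = Mul(Rational(1, 3), I, Pow(300797, Rational(1, 2)))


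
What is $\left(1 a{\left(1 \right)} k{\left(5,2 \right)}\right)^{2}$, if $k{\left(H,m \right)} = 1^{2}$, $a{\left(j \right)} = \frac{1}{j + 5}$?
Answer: $\frac{1}{36} \approx 0.027778$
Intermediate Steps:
$a{\left(j \right)} = \frac{1}{5 + j}$
$k{\left(H,m \right)} = 1$
$\left(1 a{\left(1 \right)} k{\left(5,2 \right)}\right)^{2} = \left(1 \frac{1}{5 + 1} \cdot 1\right)^{2} = \left(1 \cdot \frac{1}{6} \cdot 1\right)^{2} = \left(\frac{1}{6} \cdot 1\right)^{2} = \left(\frac{1}{6}\right)^{2} = \frac{1}{36}$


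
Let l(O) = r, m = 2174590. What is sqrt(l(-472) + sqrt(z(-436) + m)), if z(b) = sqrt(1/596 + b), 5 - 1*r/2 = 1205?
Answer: sqrt(-213129600 + 298*sqrt(298)*sqrt(648027820 + I*sqrt(38718395)))/298 ≈ 0.00011637 + 30.42*I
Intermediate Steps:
r = -2400 (r = 10 - 2*1205 = 10 - 2410 = -2400)
l(O) = -2400
z(b) = sqrt(1/596 + b)
sqrt(l(-472) + sqrt(z(-436) + m)) = sqrt(-2400 + sqrt(sqrt(149 + 88804*(-436))/298 + 2174590)) = sqrt(-2400 + sqrt(sqrt(149 - 38718544)/298 + 2174590)) = sqrt(-2400 + sqrt(sqrt(-38718395)/298 + 2174590)) = sqrt(-2400 + sqrt((I*sqrt(38718395))/298 + 2174590)) = sqrt(-2400 + sqrt(I*sqrt(38718395)/298 + 2174590)) = sqrt(-2400 + sqrt(2174590 + I*sqrt(38718395)/298))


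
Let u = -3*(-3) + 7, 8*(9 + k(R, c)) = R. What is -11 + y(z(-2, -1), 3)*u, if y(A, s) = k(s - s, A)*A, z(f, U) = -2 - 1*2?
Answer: 565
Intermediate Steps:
z(f, U) = -4 (z(f, U) = -2 - 2 = -4)
k(R, c) = -9 + R/8
y(A, s) = -9*A (y(A, s) = (-9 + (s - s)/8)*A = (-9 + (⅛)*0)*A = (-9 + 0)*A = -9*A)
u = 16 (u = 9 + 7 = 16)
-11 + y(z(-2, -1), 3)*u = -11 - 9*(-4)*16 = -11 + 36*16 = -11 + 576 = 565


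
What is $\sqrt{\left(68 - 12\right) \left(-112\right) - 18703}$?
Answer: $15 i \sqrt{111} \approx 158.03 i$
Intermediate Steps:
$\sqrt{\left(68 - 12\right) \left(-112\right) - 18703} = \sqrt{56 \left(-112\right) - 18703} = \sqrt{-6272 - 18703} = \sqrt{-24975} = 15 i \sqrt{111}$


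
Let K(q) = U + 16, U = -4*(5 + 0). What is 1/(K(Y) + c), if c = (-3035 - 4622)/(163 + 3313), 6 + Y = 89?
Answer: -3476/21561 ≈ -0.16122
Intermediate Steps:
Y = 83 (Y = -6 + 89 = 83)
c = -7657/3476 ≈ -2.2028
U = -20 (U = -4*5 = -20)
K(q) = -4 (K(q) = -20 + 16 = -4)
1/(K(Y) + c) = 1/(-4 - 7657/3476) = 1/(-21561/3476) = -3476/21561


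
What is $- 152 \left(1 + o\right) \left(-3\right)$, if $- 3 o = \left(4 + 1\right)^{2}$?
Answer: $-3344$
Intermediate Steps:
$o = - \frac{25}{3}$ ($o = - \frac{\left(4 + 1\right)^{2}}{3} = - \frac{5^{2}}{3} = \left(- \frac{1}{3}\right) 25 = - \frac{25}{3} \approx -8.3333$)
$- 152 \left(1 + o\right) \left(-3\right) = - 152 \left(1 - \frac{25}{3}\right) \left(-3\right) = - 152 \left(\left(- \frac{22}{3}\right) \left(-3\right)\right) = \left(-152\right) 22 = -3344$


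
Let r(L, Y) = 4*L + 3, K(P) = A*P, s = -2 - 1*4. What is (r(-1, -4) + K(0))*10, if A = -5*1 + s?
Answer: -10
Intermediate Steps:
s = -6 (s = -2 - 4 = -6)
A = -11 (A = -5*1 - 6 = -5 - 6 = -11)
K(P) = -11*P
r(L, Y) = 3 + 4*L
(r(-1, -4) + K(0))*10 = ((3 + 4*(-1)) - 11*0)*10 = ((3 - 4) + 0)*10 = (-1 + 0)*10 = -1*10 = -10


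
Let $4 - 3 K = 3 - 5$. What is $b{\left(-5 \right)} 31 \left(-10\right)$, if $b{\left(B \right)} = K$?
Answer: $-620$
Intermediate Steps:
$K = 2$ ($K = \frac{4}{3} - \frac{3 - 5}{3} = \frac{4}{3} - - \frac{2}{3} = \frac{4}{3} + \frac{2}{3} = 2$)
$b{\left(B \right)} = 2$
$b{\left(-5 \right)} 31 \left(-10\right) = 2 \cdot 31 \left(-10\right) = 62 \left(-10\right) = -620$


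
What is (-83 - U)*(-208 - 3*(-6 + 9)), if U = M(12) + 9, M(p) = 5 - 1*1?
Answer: 20832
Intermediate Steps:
M(p) = 4 (M(p) = 5 - 1 = 4)
U = 13 (U = 4 + 9 = 13)
(-83 - U)*(-208 - 3*(-6 + 9)) = (-83 - 1*13)*(-208 - 3*(-6 + 9)) = (-83 - 13)*(-208 - 3*3) = -96*(-208 - 9) = -96*(-217) = 20832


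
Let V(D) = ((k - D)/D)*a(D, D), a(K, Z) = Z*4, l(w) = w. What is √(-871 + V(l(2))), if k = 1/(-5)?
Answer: I*√21995/5 ≈ 29.661*I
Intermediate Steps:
k = -⅕ (k = 1*(-⅕) = -⅕ ≈ -0.20000)
a(K, Z) = 4*Z
V(D) = -⅘ - 4*D (V(D) = ((-⅕ - D)/D)*(4*D) = -⅘ - 4*D)
√(-871 + V(l(2))) = √(-871 + (-⅘ - 4*2)) = √(-871 + (-⅘ - 8)) = √(-871 - 44/5) = √(-4399/5) = I*√21995/5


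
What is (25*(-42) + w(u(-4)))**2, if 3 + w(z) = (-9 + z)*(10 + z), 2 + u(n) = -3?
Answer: 1261129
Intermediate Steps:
u(n) = -5 (u(n) = -2 - 3 = -5)
w(z) = -3 + (-9 + z)*(10 + z)
(25*(-42) + w(u(-4)))**2 = (25*(-42) + (-93 - 5 + (-5)**2))**2 = (-1050 + (-93 - 5 + 25))**2 = (-1050 - 73)**2 = (-1123)**2 = 1261129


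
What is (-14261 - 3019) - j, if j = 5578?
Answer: -22858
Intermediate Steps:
(-14261 - 3019) - j = (-14261 - 3019) - 1*5578 = -17280 - 5578 = -22858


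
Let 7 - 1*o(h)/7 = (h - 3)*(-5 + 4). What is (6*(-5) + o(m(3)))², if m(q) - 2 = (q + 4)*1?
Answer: 3721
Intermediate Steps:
m(q) = 6 + q (m(q) = 2 + (q + 4)*1 = 2 + (4 + q)*1 = 2 + (4 + q) = 6 + q)
o(h) = 28 + 7*h (o(h) = 49 - 7*(h - 3)*(-5 + 4) = 49 - 7*(-3 + h)*(-1) = 49 - 7*(3 - h) = 49 + (-21 + 7*h) = 28 + 7*h)
(6*(-5) + o(m(3)))² = (6*(-5) + (28 + 7*(6 + 3)))² = (-30 + (28 + 7*9))² = (-30 + (28 + 63))² = (-30 + 91)² = 61² = 3721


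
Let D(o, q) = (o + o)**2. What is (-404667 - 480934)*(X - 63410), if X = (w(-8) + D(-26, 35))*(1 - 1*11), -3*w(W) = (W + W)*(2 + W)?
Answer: 79819218130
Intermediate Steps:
D(o, q) = 4*o**2 (D(o, q) = (2*o)**2 = 4*o**2)
w(W) = -2*W*(2 + W)/3 (w(W) = -(W + W)*(2 + W)/3 = -2*W*(2 + W)/3)
X = -26720 (X = (-2/3*(-8)*(2 - 8) + 4*(-26)**2)*(1 - 1*11) = (-2/3*(-8)*(-6) + 4*676)*(1 - 11) = (-32 + 2704)*(-10) = 2672*(-10) = -26720)
(-404667 - 480934)*(X - 63410) = (-404667 - 480934)*(-26720 - 63410) = -885601*(-90130) = 79819218130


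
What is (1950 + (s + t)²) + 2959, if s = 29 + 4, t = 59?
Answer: 13373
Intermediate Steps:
s = 33
(1950 + (s + t)²) + 2959 = (1950 + (33 + 59)²) + 2959 = (1950 + 92²) + 2959 = (1950 + 8464) + 2959 = 10414 + 2959 = 13373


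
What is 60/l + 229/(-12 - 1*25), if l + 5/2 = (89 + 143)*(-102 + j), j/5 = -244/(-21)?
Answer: -98085317/15832781 ≈ -6.1951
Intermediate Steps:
j = 1220/21 (j = 5*(-244/(-21)) = 5*(-244*(-1/21)) = 5*(244/21) = 1220/21 ≈ 58.095)
l = -427913/42 (l = -5/2 + (89 + 143)*(-102 + 1220/21) = -5/2 + 232*(-922/21) = -5/2 - 213904/21 = -427913/42 ≈ -10188.)
60/l + 229/(-12 - 1*25) = 60/(-427913/42) + 229/(-12 - 1*25) = 60*(-42/427913) + 229/(-12 - 25) = -2520/427913 + 229/(-37) = -2520/427913 + 229*(-1/37) = -2520/427913 - 229/37 = -98085317/15832781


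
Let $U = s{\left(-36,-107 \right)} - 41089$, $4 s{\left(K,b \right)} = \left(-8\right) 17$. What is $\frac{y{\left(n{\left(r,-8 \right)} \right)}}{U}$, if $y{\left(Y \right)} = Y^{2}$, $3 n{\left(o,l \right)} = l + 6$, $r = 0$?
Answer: $- \frac{4}{370107} \approx -1.0808 \cdot 10^{-5}$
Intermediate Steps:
$n{\left(o,l \right)} = 2 + \frac{l}{3}$ ($n{\left(o,l \right)} = \frac{l + 6}{3} = \frac{6 + l}{3} = 2 + \frac{l}{3}$)
$s{\left(K,b \right)} = -34$ ($s{\left(K,b \right)} = \frac{\left(-8\right) 17}{4} = \frac{1}{4} \left(-136\right) = -34$)
$U = -41123$ ($U = -34 - 41089 = -41123$)
$\frac{y{\left(n{\left(r,-8 \right)} \right)}}{U} = \frac{\left(2 + \frac{1}{3} \left(-8\right)\right)^{2}}{-41123} = \left(2 - \frac{8}{3}\right)^{2} \left(- \frac{1}{41123}\right) = \left(- \frac{2}{3}\right)^{2} \left(- \frac{1}{41123}\right) = \frac{4}{9} \left(- \frac{1}{41123}\right) = - \frac{4}{370107}$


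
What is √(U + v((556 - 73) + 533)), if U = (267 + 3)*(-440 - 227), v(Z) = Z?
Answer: I*√179074 ≈ 423.17*I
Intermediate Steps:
U = -180090 (U = 270*(-667) = -180090)
√(U + v((556 - 73) + 533)) = √(-180090 + ((556 - 73) + 533)) = √(-180090 + (483 + 533)) = √(-180090 + 1016) = √(-179074) = I*√179074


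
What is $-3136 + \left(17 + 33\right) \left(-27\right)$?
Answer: $-4486$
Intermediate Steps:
$-3136 + \left(17 + 33\right) \left(-27\right) = -3136 + 50 \left(-27\right) = -3136 - 1350 = -4486$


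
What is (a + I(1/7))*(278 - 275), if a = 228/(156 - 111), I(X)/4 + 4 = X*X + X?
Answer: -7556/245 ≈ -30.841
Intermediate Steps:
I(X) = -16 + 4*X + 4*X² (I(X) = -16 + 4*(X*X + X) = -16 + 4*(X² + X) = -16 + 4*(X + X²) = -16 + (4*X + 4*X²) = -16 + 4*X + 4*X²)
a = 76/15 (a = 228/45 = 228*(1/45) = 76/15 ≈ 5.0667)
(a + I(1/7))*(278 - 275) = (76/15 + (-16 + 4/7 + 4*(1/7)²))*(278 - 275) = (76/15 + (-16 + 4*(⅐) + 4*(⅐)²))*3 = (76/15 + (-16 + 4/7 + 4*(1/49)))*3 = (76/15 + (-16 + 4/7 + 4/49))*3 = (76/15 - 752/49)*3 = -7556/735*3 = -7556/245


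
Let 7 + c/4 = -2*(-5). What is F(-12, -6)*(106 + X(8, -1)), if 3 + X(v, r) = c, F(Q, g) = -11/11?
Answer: -115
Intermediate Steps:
F(Q, g) = -1 (F(Q, g) = -11*1/11 = -1)
c = 12 (c = -28 + 4*(-2*(-5)) = -28 + 4*10 = -28 + 40 = 12)
X(v, r) = 9 (X(v, r) = -3 + 12 = 9)
F(-12, -6)*(106 + X(8, -1)) = -(106 + 9) = -1*115 = -115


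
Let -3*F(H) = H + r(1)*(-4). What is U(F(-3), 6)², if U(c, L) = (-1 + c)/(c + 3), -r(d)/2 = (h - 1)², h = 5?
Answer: 1024/841 ≈ 1.2176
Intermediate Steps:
r(d) = -32 (r(d) = -2*(5 - 1)² = -2*4² = -2*16 = -32)
F(H) = -128/3 - H/3 (F(H) = -(H - 32*(-4))/3 = -(H + 128)/3 = -(128 + H)/3 = -128/3 - H/3)
U(c, L) = (-1 + c)/(3 + c)
U(F(-3), 6)² = ((-1 + (-128/3 - ⅓*(-3)))/(3 + (-128/3 - ⅓*(-3))))² = ((-1 + (-128/3 + 1))/(3 + (-128/3 + 1)))² = ((-1 - 125/3)/(3 - 125/3))² = (-128/3/(-116/3))² = (-3/116*(-128/3))² = (32/29)² = 1024/841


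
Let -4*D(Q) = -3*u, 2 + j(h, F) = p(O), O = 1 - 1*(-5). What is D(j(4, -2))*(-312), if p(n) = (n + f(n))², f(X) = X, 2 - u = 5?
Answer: 702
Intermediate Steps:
u = -3 (u = 2 - 1*5 = 2 - 5 = -3)
O = 6 (O = 1 + 5 = 6)
p(n) = 4*n² (p(n) = (n + n)² = (2*n)² = 4*n²)
j(h, F) = 142 (j(h, F) = -2 + 4*6² = -2 + 4*36 = -2 + 144 = 142)
D(Q) = -9/4 (D(Q) = -(-3)*(-3)/4 = -¼*9 = -9/4)
D(j(4, -2))*(-312) = -9/4*(-312) = 702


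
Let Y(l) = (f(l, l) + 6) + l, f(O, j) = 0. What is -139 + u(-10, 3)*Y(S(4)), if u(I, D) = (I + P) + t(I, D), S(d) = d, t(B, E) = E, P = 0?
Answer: -209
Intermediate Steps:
u(I, D) = D + I (u(I, D) = (I + 0) + D = I + D = D + I)
Y(l) = 6 + l (Y(l) = (0 + 6) + l = 6 + l)
-139 + u(-10, 3)*Y(S(4)) = -139 + (3 - 10)*(6 + 4) = -139 - 7*10 = -139 - 70 = -209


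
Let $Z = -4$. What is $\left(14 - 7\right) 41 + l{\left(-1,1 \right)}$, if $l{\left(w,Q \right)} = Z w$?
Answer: $291$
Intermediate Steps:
$l{\left(w,Q \right)} = - 4 w$
$\left(14 - 7\right) 41 + l{\left(-1,1 \right)} = \left(14 - 7\right) 41 - -4 = \left(14 - 7\right) 41 + 4 = 7 \cdot 41 + 4 = 287 + 4 = 291$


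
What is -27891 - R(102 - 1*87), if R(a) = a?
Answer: -27906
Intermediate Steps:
-27891 - R(102 - 1*87) = -27891 - (102 - 1*87) = -27891 - (102 - 87) = -27891 - 1*15 = -27891 - 15 = -27906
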